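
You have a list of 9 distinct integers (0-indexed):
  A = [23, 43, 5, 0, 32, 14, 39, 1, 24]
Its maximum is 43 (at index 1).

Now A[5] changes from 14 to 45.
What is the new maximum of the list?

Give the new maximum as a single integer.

Answer: 45

Derivation:
Old max = 43 (at index 1)
Change: A[5] 14 -> 45
Changed element was NOT the old max.
  New max = max(old_max, new_val) = max(43, 45) = 45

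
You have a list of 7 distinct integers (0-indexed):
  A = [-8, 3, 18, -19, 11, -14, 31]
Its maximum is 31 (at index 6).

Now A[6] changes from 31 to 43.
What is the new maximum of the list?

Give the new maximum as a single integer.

Answer: 43

Derivation:
Old max = 31 (at index 6)
Change: A[6] 31 -> 43
Changed element WAS the max -> may need rescan.
  Max of remaining elements: 18
  New max = max(43, 18) = 43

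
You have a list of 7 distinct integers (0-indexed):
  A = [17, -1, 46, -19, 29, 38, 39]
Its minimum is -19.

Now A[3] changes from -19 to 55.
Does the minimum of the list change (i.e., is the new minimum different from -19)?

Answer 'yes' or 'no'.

Old min = -19
Change: A[3] -19 -> 55
Changed element was the min; new min must be rechecked.
New min = -1; changed? yes

Answer: yes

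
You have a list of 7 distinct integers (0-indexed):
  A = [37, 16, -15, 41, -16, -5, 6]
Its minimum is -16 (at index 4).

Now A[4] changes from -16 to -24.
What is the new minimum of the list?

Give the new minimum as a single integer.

Answer: -24

Derivation:
Old min = -16 (at index 4)
Change: A[4] -16 -> -24
Changed element WAS the min. Need to check: is -24 still <= all others?
  Min of remaining elements: -15
  New min = min(-24, -15) = -24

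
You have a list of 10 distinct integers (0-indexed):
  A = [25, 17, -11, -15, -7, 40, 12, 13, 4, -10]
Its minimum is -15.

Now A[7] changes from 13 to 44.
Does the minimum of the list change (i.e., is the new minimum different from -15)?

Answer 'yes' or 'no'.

Answer: no

Derivation:
Old min = -15
Change: A[7] 13 -> 44
Changed element was NOT the min; min changes only if 44 < -15.
New min = -15; changed? no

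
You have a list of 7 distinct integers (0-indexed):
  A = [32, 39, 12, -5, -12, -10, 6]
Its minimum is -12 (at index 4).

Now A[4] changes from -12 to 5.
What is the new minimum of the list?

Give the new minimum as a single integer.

Answer: -10

Derivation:
Old min = -12 (at index 4)
Change: A[4] -12 -> 5
Changed element WAS the min. Need to check: is 5 still <= all others?
  Min of remaining elements: -10
  New min = min(5, -10) = -10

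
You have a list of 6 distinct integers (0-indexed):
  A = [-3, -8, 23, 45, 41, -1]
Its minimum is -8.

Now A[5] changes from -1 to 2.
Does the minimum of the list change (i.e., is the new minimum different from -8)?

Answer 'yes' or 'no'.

Old min = -8
Change: A[5] -1 -> 2
Changed element was NOT the min; min changes only if 2 < -8.
New min = -8; changed? no

Answer: no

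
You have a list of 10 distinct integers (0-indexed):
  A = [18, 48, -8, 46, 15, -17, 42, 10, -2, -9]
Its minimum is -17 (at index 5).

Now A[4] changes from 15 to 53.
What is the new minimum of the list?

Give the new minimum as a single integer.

Answer: -17

Derivation:
Old min = -17 (at index 5)
Change: A[4] 15 -> 53
Changed element was NOT the old min.
  New min = min(old_min, new_val) = min(-17, 53) = -17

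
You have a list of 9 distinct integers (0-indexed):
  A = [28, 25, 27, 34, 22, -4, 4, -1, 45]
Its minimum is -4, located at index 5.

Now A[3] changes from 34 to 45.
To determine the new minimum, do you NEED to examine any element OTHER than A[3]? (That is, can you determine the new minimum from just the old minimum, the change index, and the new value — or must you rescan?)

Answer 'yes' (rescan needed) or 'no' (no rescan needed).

Answer: no

Derivation:
Old min = -4 at index 5
Change at index 3: 34 -> 45
Index 3 was NOT the min. New min = min(-4, 45). No rescan of other elements needed.
Needs rescan: no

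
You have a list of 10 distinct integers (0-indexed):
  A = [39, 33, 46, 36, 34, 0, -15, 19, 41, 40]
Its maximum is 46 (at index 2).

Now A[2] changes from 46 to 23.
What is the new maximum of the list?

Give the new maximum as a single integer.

Old max = 46 (at index 2)
Change: A[2] 46 -> 23
Changed element WAS the max -> may need rescan.
  Max of remaining elements: 41
  New max = max(23, 41) = 41

Answer: 41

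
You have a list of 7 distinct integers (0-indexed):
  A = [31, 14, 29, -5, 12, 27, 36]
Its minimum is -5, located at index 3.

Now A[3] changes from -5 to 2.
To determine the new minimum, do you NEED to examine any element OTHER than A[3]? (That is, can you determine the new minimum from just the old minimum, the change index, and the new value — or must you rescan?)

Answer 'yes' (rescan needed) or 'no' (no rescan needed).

Answer: yes

Derivation:
Old min = -5 at index 3
Change at index 3: -5 -> 2
Index 3 WAS the min and new value 2 > old min -5. Must rescan other elements to find the new min.
Needs rescan: yes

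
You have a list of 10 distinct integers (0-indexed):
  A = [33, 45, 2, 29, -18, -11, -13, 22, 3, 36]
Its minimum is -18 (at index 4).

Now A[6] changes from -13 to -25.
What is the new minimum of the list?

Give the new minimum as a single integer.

Answer: -25

Derivation:
Old min = -18 (at index 4)
Change: A[6] -13 -> -25
Changed element was NOT the old min.
  New min = min(old_min, new_val) = min(-18, -25) = -25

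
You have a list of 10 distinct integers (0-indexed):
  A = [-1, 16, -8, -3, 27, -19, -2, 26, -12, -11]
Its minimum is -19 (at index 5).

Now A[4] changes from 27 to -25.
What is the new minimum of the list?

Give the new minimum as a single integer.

Answer: -25

Derivation:
Old min = -19 (at index 5)
Change: A[4] 27 -> -25
Changed element was NOT the old min.
  New min = min(old_min, new_val) = min(-19, -25) = -25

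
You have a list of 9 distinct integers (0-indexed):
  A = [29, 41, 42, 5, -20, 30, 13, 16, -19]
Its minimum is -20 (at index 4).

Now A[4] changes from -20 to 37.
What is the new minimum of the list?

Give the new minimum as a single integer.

Answer: -19

Derivation:
Old min = -20 (at index 4)
Change: A[4] -20 -> 37
Changed element WAS the min. Need to check: is 37 still <= all others?
  Min of remaining elements: -19
  New min = min(37, -19) = -19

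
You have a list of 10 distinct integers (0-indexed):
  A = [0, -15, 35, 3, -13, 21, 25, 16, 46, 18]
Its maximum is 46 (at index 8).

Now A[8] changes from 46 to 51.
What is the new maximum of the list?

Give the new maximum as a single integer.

Answer: 51

Derivation:
Old max = 46 (at index 8)
Change: A[8] 46 -> 51
Changed element WAS the max -> may need rescan.
  Max of remaining elements: 35
  New max = max(51, 35) = 51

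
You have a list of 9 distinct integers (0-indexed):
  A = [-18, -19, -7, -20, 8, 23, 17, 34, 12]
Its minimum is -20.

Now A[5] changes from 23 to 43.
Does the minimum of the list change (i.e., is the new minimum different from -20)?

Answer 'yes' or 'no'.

Answer: no

Derivation:
Old min = -20
Change: A[5] 23 -> 43
Changed element was NOT the min; min changes only if 43 < -20.
New min = -20; changed? no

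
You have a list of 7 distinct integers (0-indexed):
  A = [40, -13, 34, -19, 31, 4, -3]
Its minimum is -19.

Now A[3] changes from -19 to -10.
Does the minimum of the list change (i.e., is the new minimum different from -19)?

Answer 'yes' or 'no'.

Answer: yes

Derivation:
Old min = -19
Change: A[3] -19 -> -10
Changed element was the min; new min must be rechecked.
New min = -13; changed? yes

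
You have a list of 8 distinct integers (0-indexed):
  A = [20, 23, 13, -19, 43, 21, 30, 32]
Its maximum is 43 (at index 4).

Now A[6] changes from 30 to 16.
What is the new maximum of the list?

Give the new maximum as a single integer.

Answer: 43

Derivation:
Old max = 43 (at index 4)
Change: A[6] 30 -> 16
Changed element was NOT the old max.
  New max = max(old_max, new_val) = max(43, 16) = 43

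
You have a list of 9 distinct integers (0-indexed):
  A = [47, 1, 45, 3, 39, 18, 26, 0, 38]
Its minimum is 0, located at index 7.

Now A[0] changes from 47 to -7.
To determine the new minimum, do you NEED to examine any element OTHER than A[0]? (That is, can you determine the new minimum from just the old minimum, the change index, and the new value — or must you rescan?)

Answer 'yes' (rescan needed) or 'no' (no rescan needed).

Old min = 0 at index 7
Change at index 0: 47 -> -7
Index 0 was NOT the min. New min = min(0, -7). No rescan of other elements needed.
Needs rescan: no

Answer: no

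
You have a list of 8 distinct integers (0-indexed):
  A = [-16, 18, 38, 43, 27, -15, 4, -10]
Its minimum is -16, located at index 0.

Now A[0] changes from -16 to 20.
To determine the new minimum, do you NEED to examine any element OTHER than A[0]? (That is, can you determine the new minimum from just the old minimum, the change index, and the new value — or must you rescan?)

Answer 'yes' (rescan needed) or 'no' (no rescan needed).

Answer: yes

Derivation:
Old min = -16 at index 0
Change at index 0: -16 -> 20
Index 0 WAS the min and new value 20 > old min -16. Must rescan other elements to find the new min.
Needs rescan: yes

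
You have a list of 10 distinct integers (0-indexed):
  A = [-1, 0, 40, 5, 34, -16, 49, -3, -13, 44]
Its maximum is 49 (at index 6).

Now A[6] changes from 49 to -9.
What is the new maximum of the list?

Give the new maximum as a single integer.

Old max = 49 (at index 6)
Change: A[6] 49 -> -9
Changed element WAS the max -> may need rescan.
  Max of remaining elements: 44
  New max = max(-9, 44) = 44

Answer: 44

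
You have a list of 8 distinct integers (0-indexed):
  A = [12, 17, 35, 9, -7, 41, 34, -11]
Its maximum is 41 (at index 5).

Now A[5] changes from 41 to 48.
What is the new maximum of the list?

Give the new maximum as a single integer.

Answer: 48

Derivation:
Old max = 41 (at index 5)
Change: A[5] 41 -> 48
Changed element WAS the max -> may need rescan.
  Max of remaining elements: 35
  New max = max(48, 35) = 48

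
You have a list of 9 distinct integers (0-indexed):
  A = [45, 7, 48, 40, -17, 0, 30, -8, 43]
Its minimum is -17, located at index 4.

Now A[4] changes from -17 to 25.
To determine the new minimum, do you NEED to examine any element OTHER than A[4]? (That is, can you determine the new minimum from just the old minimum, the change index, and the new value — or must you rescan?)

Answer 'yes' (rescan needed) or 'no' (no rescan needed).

Old min = -17 at index 4
Change at index 4: -17 -> 25
Index 4 WAS the min and new value 25 > old min -17. Must rescan other elements to find the new min.
Needs rescan: yes

Answer: yes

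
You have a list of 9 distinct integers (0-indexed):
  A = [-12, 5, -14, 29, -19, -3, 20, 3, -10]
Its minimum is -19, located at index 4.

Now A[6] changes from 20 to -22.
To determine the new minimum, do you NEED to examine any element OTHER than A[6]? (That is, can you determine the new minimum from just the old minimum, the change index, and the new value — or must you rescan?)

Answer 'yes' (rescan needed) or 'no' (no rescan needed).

Old min = -19 at index 4
Change at index 6: 20 -> -22
Index 6 was NOT the min. New min = min(-19, -22). No rescan of other elements needed.
Needs rescan: no

Answer: no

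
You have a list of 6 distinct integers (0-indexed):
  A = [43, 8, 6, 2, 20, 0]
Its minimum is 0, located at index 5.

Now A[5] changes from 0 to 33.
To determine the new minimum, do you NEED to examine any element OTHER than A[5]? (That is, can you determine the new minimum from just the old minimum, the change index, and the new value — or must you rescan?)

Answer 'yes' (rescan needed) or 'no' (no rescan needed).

Old min = 0 at index 5
Change at index 5: 0 -> 33
Index 5 WAS the min and new value 33 > old min 0. Must rescan other elements to find the new min.
Needs rescan: yes

Answer: yes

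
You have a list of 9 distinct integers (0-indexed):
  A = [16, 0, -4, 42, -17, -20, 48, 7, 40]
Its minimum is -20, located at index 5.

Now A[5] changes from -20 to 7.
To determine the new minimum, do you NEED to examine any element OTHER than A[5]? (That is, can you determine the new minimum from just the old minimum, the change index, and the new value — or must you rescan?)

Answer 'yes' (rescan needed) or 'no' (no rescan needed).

Answer: yes

Derivation:
Old min = -20 at index 5
Change at index 5: -20 -> 7
Index 5 WAS the min and new value 7 > old min -20. Must rescan other elements to find the new min.
Needs rescan: yes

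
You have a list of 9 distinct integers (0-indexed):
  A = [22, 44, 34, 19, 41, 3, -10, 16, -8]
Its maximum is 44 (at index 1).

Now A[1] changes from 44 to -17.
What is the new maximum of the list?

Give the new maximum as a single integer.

Answer: 41

Derivation:
Old max = 44 (at index 1)
Change: A[1] 44 -> -17
Changed element WAS the max -> may need rescan.
  Max of remaining elements: 41
  New max = max(-17, 41) = 41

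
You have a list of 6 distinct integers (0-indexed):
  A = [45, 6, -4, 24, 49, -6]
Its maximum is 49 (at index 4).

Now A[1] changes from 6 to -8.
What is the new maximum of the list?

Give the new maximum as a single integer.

Old max = 49 (at index 4)
Change: A[1] 6 -> -8
Changed element was NOT the old max.
  New max = max(old_max, new_val) = max(49, -8) = 49

Answer: 49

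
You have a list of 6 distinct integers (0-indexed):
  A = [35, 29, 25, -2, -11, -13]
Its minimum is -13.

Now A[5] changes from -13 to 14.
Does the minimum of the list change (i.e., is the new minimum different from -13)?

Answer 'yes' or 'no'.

Answer: yes

Derivation:
Old min = -13
Change: A[5] -13 -> 14
Changed element was the min; new min must be rechecked.
New min = -11; changed? yes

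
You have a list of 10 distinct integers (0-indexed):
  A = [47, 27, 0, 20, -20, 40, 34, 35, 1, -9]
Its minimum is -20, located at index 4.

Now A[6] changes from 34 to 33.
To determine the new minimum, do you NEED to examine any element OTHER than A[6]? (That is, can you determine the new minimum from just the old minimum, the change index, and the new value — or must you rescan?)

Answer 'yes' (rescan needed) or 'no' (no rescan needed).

Answer: no

Derivation:
Old min = -20 at index 4
Change at index 6: 34 -> 33
Index 6 was NOT the min. New min = min(-20, 33). No rescan of other elements needed.
Needs rescan: no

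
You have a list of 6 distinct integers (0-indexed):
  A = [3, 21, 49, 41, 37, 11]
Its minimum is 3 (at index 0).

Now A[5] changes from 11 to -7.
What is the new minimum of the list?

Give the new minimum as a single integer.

Old min = 3 (at index 0)
Change: A[5] 11 -> -7
Changed element was NOT the old min.
  New min = min(old_min, new_val) = min(3, -7) = -7

Answer: -7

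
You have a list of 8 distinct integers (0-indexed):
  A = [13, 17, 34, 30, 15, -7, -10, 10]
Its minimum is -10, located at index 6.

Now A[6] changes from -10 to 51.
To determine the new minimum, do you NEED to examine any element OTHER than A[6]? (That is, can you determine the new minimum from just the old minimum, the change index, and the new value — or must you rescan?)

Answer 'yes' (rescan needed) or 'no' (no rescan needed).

Answer: yes

Derivation:
Old min = -10 at index 6
Change at index 6: -10 -> 51
Index 6 WAS the min and new value 51 > old min -10. Must rescan other elements to find the new min.
Needs rescan: yes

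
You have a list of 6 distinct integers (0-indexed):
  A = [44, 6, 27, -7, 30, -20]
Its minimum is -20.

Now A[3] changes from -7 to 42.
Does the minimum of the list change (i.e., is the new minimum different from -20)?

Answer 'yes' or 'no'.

Answer: no

Derivation:
Old min = -20
Change: A[3] -7 -> 42
Changed element was NOT the min; min changes only if 42 < -20.
New min = -20; changed? no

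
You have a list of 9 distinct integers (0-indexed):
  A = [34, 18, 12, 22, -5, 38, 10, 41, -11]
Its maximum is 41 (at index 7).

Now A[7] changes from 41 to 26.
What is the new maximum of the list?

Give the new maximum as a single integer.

Old max = 41 (at index 7)
Change: A[7] 41 -> 26
Changed element WAS the max -> may need rescan.
  Max of remaining elements: 38
  New max = max(26, 38) = 38

Answer: 38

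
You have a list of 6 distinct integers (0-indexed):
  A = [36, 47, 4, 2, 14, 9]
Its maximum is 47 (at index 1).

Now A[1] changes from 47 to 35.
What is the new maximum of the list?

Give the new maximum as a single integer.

Old max = 47 (at index 1)
Change: A[1] 47 -> 35
Changed element WAS the max -> may need rescan.
  Max of remaining elements: 36
  New max = max(35, 36) = 36

Answer: 36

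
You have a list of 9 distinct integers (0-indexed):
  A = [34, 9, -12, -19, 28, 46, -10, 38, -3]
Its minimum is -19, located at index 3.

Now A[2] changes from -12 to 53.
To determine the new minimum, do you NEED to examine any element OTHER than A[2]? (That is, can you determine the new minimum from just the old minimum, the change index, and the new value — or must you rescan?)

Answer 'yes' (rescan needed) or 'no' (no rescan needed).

Old min = -19 at index 3
Change at index 2: -12 -> 53
Index 2 was NOT the min. New min = min(-19, 53). No rescan of other elements needed.
Needs rescan: no

Answer: no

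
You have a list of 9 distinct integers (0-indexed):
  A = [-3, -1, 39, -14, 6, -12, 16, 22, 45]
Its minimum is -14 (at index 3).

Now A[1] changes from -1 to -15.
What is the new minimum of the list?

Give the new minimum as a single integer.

Answer: -15

Derivation:
Old min = -14 (at index 3)
Change: A[1] -1 -> -15
Changed element was NOT the old min.
  New min = min(old_min, new_val) = min(-14, -15) = -15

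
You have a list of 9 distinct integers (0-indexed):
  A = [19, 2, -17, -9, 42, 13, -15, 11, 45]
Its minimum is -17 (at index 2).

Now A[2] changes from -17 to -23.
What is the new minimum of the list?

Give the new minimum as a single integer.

Old min = -17 (at index 2)
Change: A[2] -17 -> -23
Changed element WAS the min. Need to check: is -23 still <= all others?
  Min of remaining elements: -15
  New min = min(-23, -15) = -23

Answer: -23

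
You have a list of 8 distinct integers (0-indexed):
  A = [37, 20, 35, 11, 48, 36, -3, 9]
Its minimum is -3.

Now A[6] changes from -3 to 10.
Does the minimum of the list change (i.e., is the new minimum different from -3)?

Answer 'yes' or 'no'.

Old min = -3
Change: A[6] -3 -> 10
Changed element was the min; new min must be rechecked.
New min = 9; changed? yes

Answer: yes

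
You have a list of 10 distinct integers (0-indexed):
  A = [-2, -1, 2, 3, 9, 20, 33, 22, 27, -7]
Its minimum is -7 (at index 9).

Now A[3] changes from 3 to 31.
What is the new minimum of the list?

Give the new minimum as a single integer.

Answer: -7

Derivation:
Old min = -7 (at index 9)
Change: A[3] 3 -> 31
Changed element was NOT the old min.
  New min = min(old_min, new_val) = min(-7, 31) = -7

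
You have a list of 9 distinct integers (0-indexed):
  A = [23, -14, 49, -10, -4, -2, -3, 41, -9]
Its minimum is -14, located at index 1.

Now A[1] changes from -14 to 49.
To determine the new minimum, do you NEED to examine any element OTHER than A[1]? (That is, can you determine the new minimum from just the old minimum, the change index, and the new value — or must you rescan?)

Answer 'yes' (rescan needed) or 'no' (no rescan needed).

Old min = -14 at index 1
Change at index 1: -14 -> 49
Index 1 WAS the min and new value 49 > old min -14. Must rescan other elements to find the new min.
Needs rescan: yes

Answer: yes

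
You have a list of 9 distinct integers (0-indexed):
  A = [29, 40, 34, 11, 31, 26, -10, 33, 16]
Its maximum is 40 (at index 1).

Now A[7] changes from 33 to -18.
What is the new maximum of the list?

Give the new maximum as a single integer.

Answer: 40

Derivation:
Old max = 40 (at index 1)
Change: A[7] 33 -> -18
Changed element was NOT the old max.
  New max = max(old_max, new_val) = max(40, -18) = 40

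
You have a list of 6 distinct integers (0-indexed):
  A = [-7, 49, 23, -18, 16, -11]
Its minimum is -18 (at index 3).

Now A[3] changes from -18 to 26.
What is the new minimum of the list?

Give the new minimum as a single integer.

Old min = -18 (at index 3)
Change: A[3] -18 -> 26
Changed element WAS the min. Need to check: is 26 still <= all others?
  Min of remaining elements: -11
  New min = min(26, -11) = -11

Answer: -11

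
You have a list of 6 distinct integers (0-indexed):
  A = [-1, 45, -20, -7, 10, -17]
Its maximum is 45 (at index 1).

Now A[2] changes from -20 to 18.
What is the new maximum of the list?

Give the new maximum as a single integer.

Old max = 45 (at index 1)
Change: A[2] -20 -> 18
Changed element was NOT the old max.
  New max = max(old_max, new_val) = max(45, 18) = 45

Answer: 45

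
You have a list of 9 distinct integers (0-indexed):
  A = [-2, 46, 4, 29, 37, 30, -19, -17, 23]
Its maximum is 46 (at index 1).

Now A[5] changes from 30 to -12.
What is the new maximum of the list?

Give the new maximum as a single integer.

Answer: 46

Derivation:
Old max = 46 (at index 1)
Change: A[5] 30 -> -12
Changed element was NOT the old max.
  New max = max(old_max, new_val) = max(46, -12) = 46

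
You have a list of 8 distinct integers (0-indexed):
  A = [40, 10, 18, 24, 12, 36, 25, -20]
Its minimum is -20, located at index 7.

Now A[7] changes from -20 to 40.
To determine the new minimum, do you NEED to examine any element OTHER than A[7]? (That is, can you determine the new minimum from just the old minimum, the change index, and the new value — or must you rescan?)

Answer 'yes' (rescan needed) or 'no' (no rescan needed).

Answer: yes

Derivation:
Old min = -20 at index 7
Change at index 7: -20 -> 40
Index 7 WAS the min and new value 40 > old min -20. Must rescan other elements to find the new min.
Needs rescan: yes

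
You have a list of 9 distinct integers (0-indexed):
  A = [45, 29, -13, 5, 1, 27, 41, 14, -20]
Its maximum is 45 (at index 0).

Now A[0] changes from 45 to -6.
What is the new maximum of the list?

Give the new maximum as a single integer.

Answer: 41

Derivation:
Old max = 45 (at index 0)
Change: A[0] 45 -> -6
Changed element WAS the max -> may need rescan.
  Max of remaining elements: 41
  New max = max(-6, 41) = 41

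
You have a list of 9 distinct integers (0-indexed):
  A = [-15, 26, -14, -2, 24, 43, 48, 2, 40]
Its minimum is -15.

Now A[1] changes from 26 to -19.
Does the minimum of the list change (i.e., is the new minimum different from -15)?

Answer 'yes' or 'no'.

Answer: yes

Derivation:
Old min = -15
Change: A[1] 26 -> -19
Changed element was NOT the min; min changes only if -19 < -15.
New min = -19; changed? yes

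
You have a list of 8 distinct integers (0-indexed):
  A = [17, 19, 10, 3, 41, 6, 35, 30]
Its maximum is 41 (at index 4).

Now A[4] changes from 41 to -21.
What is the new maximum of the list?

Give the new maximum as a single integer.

Old max = 41 (at index 4)
Change: A[4] 41 -> -21
Changed element WAS the max -> may need rescan.
  Max of remaining elements: 35
  New max = max(-21, 35) = 35

Answer: 35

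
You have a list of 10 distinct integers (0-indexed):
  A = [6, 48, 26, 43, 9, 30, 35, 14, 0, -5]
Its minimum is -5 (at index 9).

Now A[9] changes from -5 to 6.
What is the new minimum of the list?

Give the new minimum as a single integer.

Old min = -5 (at index 9)
Change: A[9] -5 -> 6
Changed element WAS the min. Need to check: is 6 still <= all others?
  Min of remaining elements: 0
  New min = min(6, 0) = 0

Answer: 0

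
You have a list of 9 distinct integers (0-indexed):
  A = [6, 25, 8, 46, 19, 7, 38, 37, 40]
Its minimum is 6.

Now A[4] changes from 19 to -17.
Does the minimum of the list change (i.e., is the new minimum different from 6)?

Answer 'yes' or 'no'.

Answer: yes

Derivation:
Old min = 6
Change: A[4] 19 -> -17
Changed element was NOT the min; min changes only if -17 < 6.
New min = -17; changed? yes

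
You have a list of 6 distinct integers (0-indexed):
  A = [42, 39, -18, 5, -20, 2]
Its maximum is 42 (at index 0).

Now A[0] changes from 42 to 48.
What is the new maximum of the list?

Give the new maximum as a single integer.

Answer: 48

Derivation:
Old max = 42 (at index 0)
Change: A[0] 42 -> 48
Changed element WAS the max -> may need rescan.
  Max of remaining elements: 39
  New max = max(48, 39) = 48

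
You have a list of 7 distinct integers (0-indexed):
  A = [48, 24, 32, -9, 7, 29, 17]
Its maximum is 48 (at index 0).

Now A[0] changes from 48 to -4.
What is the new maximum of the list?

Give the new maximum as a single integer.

Old max = 48 (at index 0)
Change: A[0] 48 -> -4
Changed element WAS the max -> may need rescan.
  Max of remaining elements: 32
  New max = max(-4, 32) = 32

Answer: 32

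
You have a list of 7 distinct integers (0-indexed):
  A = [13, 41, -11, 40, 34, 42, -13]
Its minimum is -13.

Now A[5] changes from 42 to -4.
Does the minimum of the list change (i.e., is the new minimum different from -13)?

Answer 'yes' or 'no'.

Old min = -13
Change: A[5] 42 -> -4
Changed element was NOT the min; min changes only if -4 < -13.
New min = -13; changed? no

Answer: no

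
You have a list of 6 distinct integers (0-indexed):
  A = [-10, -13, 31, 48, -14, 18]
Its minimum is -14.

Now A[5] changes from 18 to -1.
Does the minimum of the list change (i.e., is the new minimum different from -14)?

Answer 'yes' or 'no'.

Answer: no

Derivation:
Old min = -14
Change: A[5] 18 -> -1
Changed element was NOT the min; min changes only if -1 < -14.
New min = -14; changed? no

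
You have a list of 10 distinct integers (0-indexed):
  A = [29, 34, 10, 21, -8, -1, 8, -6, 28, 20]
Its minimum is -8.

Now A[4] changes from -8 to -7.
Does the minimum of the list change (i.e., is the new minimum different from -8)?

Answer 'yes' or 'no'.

Old min = -8
Change: A[4] -8 -> -7
Changed element was the min; new min must be rechecked.
New min = -7; changed? yes

Answer: yes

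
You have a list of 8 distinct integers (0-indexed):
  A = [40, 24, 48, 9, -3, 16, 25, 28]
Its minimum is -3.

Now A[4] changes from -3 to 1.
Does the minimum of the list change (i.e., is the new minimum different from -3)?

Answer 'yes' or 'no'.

Answer: yes

Derivation:
Old min = -3
Change: A[4] -3 -> 1
Changed element was the min; new min must be rechecked.
New min = 1; changed? yes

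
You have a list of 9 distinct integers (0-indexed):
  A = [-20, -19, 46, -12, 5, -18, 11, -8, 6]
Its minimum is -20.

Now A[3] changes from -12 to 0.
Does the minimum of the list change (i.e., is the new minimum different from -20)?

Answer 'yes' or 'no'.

Old min = -20
Change: A[3] -12 -> 0
Changed element was NOT the min; min changes only if 0 < -20.
New min = -20; changed? no

Answer: no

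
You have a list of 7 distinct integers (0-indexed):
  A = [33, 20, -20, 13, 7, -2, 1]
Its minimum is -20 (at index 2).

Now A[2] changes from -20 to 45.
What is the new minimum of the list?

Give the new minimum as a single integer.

Answer: -2

Derivation:
Old min = -20 (at index 2)
Change: A[2] -20 -> 45
Changed element WAS the min. Need to check: is 45 still <= all others?
  Min of remaining elements: -2
  New min = min(45, -2) = -2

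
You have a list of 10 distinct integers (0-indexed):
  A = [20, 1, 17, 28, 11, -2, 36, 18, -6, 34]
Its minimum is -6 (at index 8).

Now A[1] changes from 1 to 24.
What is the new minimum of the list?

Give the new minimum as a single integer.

Old min = -6 (at index 8)
Change: A[1] 1 -> 24
Changed element was NOT the old min.
  New min = min(old_min, new_val) = min(-6, 24) = -6

Answer: -6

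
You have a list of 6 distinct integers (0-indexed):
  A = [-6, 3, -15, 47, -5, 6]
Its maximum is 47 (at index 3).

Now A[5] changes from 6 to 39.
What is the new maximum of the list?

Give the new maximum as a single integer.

Answer: 47

Derivation:
Old max = 47 (at index 3)
Change: A[5] 6 -> 39
Changed element was NOT the old max.
  New max = max(old_max, new_val) = max(47, 39) = 47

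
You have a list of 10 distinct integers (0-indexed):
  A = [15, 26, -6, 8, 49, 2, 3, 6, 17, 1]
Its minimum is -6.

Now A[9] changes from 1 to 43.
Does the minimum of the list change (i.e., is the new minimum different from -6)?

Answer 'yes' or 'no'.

Old min = -6
Change: A[9] 1 -> 43
Changed element was NOT the min; min changes only if 43 < -6.
New min = -6; changed? no

Answer: no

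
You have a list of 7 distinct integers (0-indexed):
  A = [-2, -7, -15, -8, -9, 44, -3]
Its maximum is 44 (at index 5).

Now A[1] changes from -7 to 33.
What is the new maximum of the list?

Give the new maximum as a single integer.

Answer: 44

Derivation:
Old max = 44 (at index 5)
Change: A[1] -7 -> 33
Changed element was NOT the old max.
  New max = max(old_max, new_val) = max(44, 33) = 44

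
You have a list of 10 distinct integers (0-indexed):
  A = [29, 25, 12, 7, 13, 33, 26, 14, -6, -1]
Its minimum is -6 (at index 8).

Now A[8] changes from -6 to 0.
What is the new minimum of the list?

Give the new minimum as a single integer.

Answer: -1

Derivation:
Old min = -6 (at index 8)
Change: A[8] -6 -> 0
Changed element WAS the min. Need to check: is 0 still <= all others?
  Min of remaining elements: -1
  New min = min(0, -1) = -1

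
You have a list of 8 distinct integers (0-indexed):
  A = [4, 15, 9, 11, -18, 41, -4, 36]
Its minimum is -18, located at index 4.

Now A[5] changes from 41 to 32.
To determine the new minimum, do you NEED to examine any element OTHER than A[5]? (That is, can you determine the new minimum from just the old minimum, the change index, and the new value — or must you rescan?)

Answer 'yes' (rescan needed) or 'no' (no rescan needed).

Old min = -18 at index 4
Change at index 5: 41 -> 32
Index 5 was NOT the min. New min = min(-18, 32). No rescan of other elements needed.
Needs rescan: no

Answer: no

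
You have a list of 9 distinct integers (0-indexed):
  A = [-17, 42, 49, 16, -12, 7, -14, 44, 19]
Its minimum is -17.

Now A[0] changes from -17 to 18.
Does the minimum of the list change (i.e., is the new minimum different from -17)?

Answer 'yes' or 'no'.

Answer: yes

Derivation:
Old min = -17
Change: A[0] -17 -> 18
Changed element was the min; new min must be rechecked.
New min = -14; changed? yes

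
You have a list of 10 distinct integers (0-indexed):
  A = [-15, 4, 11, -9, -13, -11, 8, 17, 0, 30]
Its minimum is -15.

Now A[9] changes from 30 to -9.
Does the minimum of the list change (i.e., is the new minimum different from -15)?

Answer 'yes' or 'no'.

Old min = -15
Change: A[9] 30 -> -9
Changed element was NOT the min; min changes only if -9 < -15.
New min = -15; changed? no

Answer: no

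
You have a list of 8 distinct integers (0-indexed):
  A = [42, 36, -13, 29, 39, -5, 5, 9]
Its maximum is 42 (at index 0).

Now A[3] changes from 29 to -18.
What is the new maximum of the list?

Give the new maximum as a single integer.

Old max = 42 (at index 0)
Change: A[3] 29 -> -18
Changed element was NOT the old max.
  New max = max(old_max, new_val) = max(42, -18) = 42

Answer: 42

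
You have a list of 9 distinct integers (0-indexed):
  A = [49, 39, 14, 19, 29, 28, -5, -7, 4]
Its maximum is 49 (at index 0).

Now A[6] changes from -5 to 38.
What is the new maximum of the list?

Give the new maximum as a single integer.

Old max = 49 (at index 0)
Change: A[6] -5 -> 38
Changed element was NOT the old max.
  New max = max(old_max, new_val) = max(49, 38) = 49

Answer: 49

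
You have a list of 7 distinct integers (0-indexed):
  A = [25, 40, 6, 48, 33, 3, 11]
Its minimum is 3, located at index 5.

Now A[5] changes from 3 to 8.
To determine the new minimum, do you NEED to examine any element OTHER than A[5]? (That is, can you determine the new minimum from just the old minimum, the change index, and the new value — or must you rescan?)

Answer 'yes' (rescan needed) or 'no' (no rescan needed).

Old min = 3 at index 5
Change at index 5: 3 -> 8
Index 5 WAS the min and new value 8 > old min 3. Must rescan other elements to find the new min.
Needs rescan: yes

Answer: yes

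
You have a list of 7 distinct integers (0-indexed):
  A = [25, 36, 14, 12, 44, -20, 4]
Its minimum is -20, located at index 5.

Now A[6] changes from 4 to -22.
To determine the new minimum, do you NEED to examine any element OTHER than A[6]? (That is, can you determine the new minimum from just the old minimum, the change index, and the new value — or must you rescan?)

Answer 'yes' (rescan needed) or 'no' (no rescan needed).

Old min = -20 at index 5
Change at index 6: 4 -> -22
Index 6 was NOT the min. New min = min(-20, -22). No rescan of other elements needed.
Needs rescan: no

Answer: no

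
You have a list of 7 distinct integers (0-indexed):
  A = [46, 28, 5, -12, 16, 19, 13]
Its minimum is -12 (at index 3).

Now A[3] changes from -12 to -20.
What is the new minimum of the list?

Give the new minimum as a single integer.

Answer: -20

Derivation:
Old min = -12 (at index 3)
Change: A[3] -12 -> -20
Changed element WAS the min. Need to check: is -20 still <= all others?
  Min of remaining elements: 5
  New min = min(-20, 5) = -20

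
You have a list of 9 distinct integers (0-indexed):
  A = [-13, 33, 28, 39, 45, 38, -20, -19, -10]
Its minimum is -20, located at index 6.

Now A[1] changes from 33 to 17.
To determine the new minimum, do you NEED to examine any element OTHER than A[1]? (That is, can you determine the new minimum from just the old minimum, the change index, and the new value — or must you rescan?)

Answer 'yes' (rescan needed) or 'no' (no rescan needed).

Answer: no

Derivation:
Old min = -20 at index 6
Change at index 1: 33 -> 17
Index 1 was NOT the min. New min = min(-20, 17). No rescan of other elements needed.
Needs rescan: no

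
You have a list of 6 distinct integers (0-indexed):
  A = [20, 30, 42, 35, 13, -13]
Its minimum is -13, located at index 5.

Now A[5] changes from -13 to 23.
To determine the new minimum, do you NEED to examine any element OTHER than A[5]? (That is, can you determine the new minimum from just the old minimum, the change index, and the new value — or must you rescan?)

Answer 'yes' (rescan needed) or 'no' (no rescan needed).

Answer: yes

Derivation:
Old min = -13 at index 5
Change at index 5: -13 -> 23
Index 5 WAS the min and new value 23 > old min -13. Must rescan other elements to find the new min.
Needs rescan: yes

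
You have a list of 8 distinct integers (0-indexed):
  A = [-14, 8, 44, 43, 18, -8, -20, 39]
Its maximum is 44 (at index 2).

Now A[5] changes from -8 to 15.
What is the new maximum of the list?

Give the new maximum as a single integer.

Answer: 44

Derivation:
Old max = 44 (at index 2)
Change: A[5] -8 -> 15
Changed element was NOT the old max.
  New max = max(old_max, new_val) = max(44, 15) = 44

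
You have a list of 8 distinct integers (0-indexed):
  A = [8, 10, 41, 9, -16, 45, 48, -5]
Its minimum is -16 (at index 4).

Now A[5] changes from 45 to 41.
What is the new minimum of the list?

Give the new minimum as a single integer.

Answer: -16

Derivation:
Old min = -16 (at index 4)
Change: A[5] 45 -> 41
Changed element was NOT the old min.
  New min = min(old_min, new_val) = min(-16, 41) = -16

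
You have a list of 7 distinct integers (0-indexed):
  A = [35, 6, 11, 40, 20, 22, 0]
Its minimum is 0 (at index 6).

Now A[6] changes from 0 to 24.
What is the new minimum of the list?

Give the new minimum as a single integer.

Answer: 6

Derivation:
Old min = 0 (at index 6)
Change: A[6] 0 -> 24
Changed element WAS the min. Need to check: is 24 still <= all others?
  Min of remaining elements: 6
  New min = min(24, 6) = 6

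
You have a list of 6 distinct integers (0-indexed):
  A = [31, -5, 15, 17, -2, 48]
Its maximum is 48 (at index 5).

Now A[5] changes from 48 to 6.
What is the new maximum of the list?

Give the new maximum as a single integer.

Answer: 31

Derivation:
Old max = 48 (at index 5)
Change: A[5] 48 -> 6
Changed element WAS the max -> may need rescan.
  Max of remaining elements: 31
  New max = max(6, 31) = 31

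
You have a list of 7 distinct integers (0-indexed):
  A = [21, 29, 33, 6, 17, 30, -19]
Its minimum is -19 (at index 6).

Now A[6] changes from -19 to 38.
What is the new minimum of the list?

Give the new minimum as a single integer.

Answer: 6

Derivation:
Old min = -19 (at index 6)
Change: A[6] -19 -> 38
Changed element WAS the min. Need to check: is 38 still <= all others?
  Min of remaining elements: 6
  New min = min(38, 6) = 6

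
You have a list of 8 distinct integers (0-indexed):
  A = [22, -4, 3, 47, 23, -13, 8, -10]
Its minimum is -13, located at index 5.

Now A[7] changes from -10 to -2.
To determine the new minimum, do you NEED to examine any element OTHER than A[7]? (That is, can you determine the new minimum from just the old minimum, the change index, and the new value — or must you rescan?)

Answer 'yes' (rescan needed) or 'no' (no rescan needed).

Answer: no

Derivation:
Old min = -13 at index 5
Change at index 7: -10 -> -2
Index 7 was NOT the min. New min = min(-13, -2). No rescan of other elements needed.
Needs rescan: no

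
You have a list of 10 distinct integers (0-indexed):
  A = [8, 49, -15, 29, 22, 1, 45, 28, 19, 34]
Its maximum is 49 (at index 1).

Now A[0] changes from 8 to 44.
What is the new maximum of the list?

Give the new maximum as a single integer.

Old max = 49 (at index 1)
Change: A[0] 8 -> 44
Changed element was NOT the old max.
  New max = max(old_max, new_val) = max(49, 44) = 49

Answer: 49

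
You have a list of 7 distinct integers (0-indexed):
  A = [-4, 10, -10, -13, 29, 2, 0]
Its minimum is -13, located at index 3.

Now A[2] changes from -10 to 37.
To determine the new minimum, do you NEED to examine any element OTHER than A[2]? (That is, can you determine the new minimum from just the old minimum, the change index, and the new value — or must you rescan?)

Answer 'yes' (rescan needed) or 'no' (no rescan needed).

Answer: no

Derivation:
Old min = -13 at index 3
Change at index 2: -10 -> 37
Index 2 was NOT the min. New min = min(-13, 37). No rescan of other elements needed.
Needs rescan: no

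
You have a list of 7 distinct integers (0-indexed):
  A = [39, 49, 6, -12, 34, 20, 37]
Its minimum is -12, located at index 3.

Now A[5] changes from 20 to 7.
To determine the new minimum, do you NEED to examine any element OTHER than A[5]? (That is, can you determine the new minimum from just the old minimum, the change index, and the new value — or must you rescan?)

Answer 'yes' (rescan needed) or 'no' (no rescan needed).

Old min = -12 at index 3
Change at index 5: 20 -> 7
Index 5 was NOT the min. New min = min(-12, 7). No rescan of other elements needed.
Needs rescan: no

Answer: no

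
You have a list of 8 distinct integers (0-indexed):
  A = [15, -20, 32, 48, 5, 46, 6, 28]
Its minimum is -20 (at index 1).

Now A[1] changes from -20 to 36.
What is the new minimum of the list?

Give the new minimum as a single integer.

Old min = -20 (at index 1)
Change: A[1] -20 -> 36
Changed element WAS the min. Need to check: is 36 still <= all others?
  Min of remaining elements: 5
  New min = min(36, 5) = 5

Answer: 5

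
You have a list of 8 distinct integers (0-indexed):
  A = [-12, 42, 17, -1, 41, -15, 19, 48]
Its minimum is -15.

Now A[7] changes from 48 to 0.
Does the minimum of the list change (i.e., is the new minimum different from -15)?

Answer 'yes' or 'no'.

Old min = -15
Change: A[7] 48 -> 0
Changed element was NOT the min; min changes only if 0 < -15.
New min = -15; changed? no

Answer: no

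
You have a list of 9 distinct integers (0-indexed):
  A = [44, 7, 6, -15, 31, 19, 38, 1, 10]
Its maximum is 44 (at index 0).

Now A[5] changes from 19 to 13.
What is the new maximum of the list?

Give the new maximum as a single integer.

Answer: 44

Derivation:
Old max = 44 (at index 0)
Change: A[5] 19 -> 13
Changed element was NOT the old max.
  New max = max(old_max, new_val) = max(44, 13) = 44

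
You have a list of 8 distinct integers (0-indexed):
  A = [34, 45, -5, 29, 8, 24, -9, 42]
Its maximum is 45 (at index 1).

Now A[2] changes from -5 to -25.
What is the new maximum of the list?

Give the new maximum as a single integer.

Answer: 45

Derivation:
Old max = 45 (at index 1)
Change: A[2] -5 -> -25
Changed element was NOT the old max.
  New max = max(old_max, new_val) = max(45, -25) = 45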